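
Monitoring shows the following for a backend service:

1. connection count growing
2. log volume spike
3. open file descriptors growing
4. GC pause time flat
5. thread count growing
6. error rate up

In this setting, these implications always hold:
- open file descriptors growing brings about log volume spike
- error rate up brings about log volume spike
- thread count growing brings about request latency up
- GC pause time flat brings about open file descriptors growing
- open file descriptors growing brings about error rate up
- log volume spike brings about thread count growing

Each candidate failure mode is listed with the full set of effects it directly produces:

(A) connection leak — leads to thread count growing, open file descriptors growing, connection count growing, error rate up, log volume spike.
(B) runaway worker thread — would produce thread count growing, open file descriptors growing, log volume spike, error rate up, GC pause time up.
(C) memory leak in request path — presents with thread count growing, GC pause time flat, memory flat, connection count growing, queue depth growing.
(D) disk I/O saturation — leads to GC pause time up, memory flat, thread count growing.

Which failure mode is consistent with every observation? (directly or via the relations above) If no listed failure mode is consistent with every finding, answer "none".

C

Per-candidate check:
(A) connection leak — does not account for GC pause time flat
(B) runaway worker thread — connection count growing miss; log volume spike match; open file descriptors growing match; GC pause time flat miss; thread count growing match; error rate up match
(C) memory leak in request path — connection count growing match; log volume spike match (through GC pause time flat → open file descriptors growing → log volume spike); open file descriptors growing match (through GC pause time flat → open file descriptors growing); GC pause time flat match; thread count growing match; error rate up match (through GC pause time flat → open file descriptors growing → error rate up)
(D) disk I/O saturation — fails on connection count growing, log volume spike, open file descriptors growing, GC pause time flat, error rate up (predicts GC pause time up, not GC pause time flat)
Only (C) is consistent with every observation.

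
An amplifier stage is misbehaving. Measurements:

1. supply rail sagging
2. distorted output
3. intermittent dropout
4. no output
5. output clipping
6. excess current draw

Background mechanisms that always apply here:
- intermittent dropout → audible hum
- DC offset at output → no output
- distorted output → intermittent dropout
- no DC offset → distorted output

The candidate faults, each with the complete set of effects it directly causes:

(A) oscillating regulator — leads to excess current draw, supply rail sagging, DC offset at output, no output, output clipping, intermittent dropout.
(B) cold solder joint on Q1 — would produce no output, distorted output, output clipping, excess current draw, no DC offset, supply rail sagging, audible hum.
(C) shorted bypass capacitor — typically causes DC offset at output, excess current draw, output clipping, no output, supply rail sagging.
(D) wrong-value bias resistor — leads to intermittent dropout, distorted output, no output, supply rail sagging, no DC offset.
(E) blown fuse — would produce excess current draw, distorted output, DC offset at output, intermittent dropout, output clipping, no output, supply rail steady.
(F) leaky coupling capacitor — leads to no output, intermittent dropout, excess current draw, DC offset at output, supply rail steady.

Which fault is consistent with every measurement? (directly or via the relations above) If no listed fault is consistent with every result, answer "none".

B

Per-candidate check:
(A) oscillating regulator — does not account for distorted output
(B) cold solder joint on Q1 — supply rail sagging +; distorted output +; intermittent dropout + (by distorted output → intermittent dropout); no output +; output clipping +; excess current draw +
(C) shorted bypass capacitor — does not account for distorted output, intermittent dropout
(D) wrong-value bias resistor — supply rail sagging +; distorted output +; intermittent dropout +; no output +; output clipping -; excess current draw -
(E) blown fuse — fails on supply rail sagging (predicts supply rail steady, not supply rail sagging)
(F) leaky coupling capacitor — supply rail sagging -; distorted output -; intermittent dropout +; no output +; output clipping -; excess current draw +
(B) is the only candidate with no mismatches.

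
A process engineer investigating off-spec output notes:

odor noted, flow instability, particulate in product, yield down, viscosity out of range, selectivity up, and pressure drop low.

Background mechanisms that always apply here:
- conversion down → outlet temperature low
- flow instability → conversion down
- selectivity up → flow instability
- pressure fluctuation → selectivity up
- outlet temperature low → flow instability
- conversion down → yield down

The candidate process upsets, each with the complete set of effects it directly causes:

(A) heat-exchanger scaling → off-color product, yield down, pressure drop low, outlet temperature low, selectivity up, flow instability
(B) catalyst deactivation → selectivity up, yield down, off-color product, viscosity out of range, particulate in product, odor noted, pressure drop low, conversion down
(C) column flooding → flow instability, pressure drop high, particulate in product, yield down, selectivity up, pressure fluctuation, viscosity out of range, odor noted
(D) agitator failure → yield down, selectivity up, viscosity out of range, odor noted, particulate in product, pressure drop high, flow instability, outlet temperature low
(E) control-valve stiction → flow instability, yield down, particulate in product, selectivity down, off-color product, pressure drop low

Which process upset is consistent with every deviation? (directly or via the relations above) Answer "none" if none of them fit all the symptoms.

Testing each hypothesis:
(A) heat-exchanger scaling — does not account for odor noted, particulate in product, viscosity out of range
(B) catalyst deactivation — accounts for every observation (flow instability by selectivity up → flow instability)
(C) column flooding — odor noted match; flow instability match; particulate in product match; yield down match; viscosity out of range match; selectivity up match; pressure drop low miss
(D) agitator failure — odor noted match; flow instability match; particulate in product match; yield down match; viscosity out of range match; selectivity up match; pressure drop low miss
(E) control-valve stiction — fails on odor noted, viscosity out of range, selectivity up (predicts selectivity down, not selectivity up)
(B) alone accounts for all the evidence.

B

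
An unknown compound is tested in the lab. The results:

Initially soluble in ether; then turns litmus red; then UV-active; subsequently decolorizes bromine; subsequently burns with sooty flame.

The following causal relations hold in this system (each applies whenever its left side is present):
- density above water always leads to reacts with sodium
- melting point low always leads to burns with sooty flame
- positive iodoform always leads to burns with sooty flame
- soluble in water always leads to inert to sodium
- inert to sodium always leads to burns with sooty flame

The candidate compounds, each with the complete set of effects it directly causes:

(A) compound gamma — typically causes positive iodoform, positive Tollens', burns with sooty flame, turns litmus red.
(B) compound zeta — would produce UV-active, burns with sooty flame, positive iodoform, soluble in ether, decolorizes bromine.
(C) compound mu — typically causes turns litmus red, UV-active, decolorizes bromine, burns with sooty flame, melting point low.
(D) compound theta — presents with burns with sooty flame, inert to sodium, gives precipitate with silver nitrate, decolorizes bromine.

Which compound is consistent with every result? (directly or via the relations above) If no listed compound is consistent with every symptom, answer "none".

none

Per-candidate check:
(A) compound gamma — soluble in ether -; turns litmus red +; UV-active -; decolorizes bromine -; burns with sooty flame +
(B) compound zeta — soluble in ether +; turns litmus red -; UV-active +; decolorizes bromine +; burns with sooty flame +
(C) compound mu — does not account for soluble in ether
(D) compound theta — does not account for soluble in ether, turns litmus red, UV-active
No candidate is consistent with all observations.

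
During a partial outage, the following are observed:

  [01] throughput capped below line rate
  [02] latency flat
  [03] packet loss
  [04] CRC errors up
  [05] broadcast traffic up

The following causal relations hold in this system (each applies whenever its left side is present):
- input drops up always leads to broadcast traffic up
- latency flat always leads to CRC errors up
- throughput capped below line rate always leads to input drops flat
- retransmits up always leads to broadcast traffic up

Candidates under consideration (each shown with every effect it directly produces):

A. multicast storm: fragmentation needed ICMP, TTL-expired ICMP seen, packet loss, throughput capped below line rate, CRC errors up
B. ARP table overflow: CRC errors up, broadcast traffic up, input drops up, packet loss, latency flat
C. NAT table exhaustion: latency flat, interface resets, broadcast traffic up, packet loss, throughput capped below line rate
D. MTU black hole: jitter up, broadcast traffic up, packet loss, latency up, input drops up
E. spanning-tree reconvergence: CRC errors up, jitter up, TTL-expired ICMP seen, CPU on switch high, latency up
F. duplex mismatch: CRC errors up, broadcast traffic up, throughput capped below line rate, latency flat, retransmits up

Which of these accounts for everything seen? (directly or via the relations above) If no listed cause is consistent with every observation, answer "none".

C

Checking each candidate against the observations:
(A) multicast storm — throughput capped below line rate yes; latency flat NO; packet loss yes; CRC errors up yes; broadcast traffic up NO
(B) ARP table overflow — does not account for throughput capped below line rate
(C) NAT table exhaustion — throughput capped below line rate yes; latency flat yes; packet loss yes; CRC errors up yes (through latency flat → CRC errors up); broadcast traffic up yes
(D) MTU black hole — fails on throughput capped below line rate, latency flat, CRC errors up (predicts latency up, not latency flat)
(E) spanning-tree reconvergence — throughput capped below line rate NO; latency flat NO; packet loss NO; CRC errors up yes; broadcast traffic up NO
(F) duplex mismatch — does not account for packet loss
(C) alone accounts for all the evidence.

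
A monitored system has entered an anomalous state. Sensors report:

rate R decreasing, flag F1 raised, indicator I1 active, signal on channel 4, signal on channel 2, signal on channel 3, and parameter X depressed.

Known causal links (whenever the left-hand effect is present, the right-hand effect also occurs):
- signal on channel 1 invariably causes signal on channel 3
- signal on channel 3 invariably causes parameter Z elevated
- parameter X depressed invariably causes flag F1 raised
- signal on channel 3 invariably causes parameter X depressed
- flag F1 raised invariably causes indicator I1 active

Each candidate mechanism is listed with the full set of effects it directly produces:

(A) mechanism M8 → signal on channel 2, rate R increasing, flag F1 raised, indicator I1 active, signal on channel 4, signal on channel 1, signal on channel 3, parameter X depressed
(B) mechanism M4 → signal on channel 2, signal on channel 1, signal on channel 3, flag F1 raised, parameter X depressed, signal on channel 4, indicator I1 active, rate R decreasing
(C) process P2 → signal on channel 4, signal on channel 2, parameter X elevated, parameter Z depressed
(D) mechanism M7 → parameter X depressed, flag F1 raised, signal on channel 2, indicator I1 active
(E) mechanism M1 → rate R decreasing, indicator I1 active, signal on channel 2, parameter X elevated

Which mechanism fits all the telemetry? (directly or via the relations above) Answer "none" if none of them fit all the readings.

For each candidate, compare predicted effects to what was observed:
(A) mechanism M8 — rate R decreasing ✗; flag F1 raised ✓; indicator I1 active ✓; signal on channel 4 ✓; signal on channel 2 ✓; signal on channel 3 ✓; parameter X depressed ✓
(B) mechanism M4 — rate R decreasing ✓; flag F1 raised ✓; indicator I1 active ✓; signal on channel 4 ✓; signal on channel 2 ✓; signal on channel 3 ✓; parameter X depressed ✓
(C) process P2 — rate R decreasing ✗; flag F1 raised ✗; indicator I1 active ✗; signal on channel 4 ✓; signal on channel 2 ✓; signal on channel 3 ✗; parameter X depressed ✗
(D) mechanism M7 — does not account for rate R decreasing, signal on channel 4, signal on channel 3
(E) mechanism M1 — fails on flag F1 raised, signal on channel 4, signal on channel 3, parameter X depressed (predicts parameter X elevated, not parameter X depressed)
Only (B) is consistent with every observation.

B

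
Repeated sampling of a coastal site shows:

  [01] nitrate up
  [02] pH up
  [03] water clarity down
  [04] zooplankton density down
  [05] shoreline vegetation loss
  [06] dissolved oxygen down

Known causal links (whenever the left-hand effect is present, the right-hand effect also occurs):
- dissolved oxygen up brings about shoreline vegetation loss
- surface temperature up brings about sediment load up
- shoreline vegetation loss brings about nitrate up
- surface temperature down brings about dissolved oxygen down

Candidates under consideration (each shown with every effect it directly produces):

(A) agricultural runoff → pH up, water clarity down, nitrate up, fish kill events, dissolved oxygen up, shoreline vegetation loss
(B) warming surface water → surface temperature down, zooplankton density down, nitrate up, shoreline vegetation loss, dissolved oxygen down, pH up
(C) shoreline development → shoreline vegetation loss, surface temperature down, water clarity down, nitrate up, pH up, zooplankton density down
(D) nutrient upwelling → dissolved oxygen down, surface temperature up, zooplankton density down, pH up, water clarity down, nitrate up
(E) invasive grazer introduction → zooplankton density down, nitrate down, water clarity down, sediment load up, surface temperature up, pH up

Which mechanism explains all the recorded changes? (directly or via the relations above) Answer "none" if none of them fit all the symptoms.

Per-candidate check:
(A) agricultural runoff — fails on zooplankton density down, dissolved oxygen down (predicts dissolved oxygen up, not dissolved oxygen down)
(B) warming surface water — nitrate up match; pH up match; water clarity down miss; zooplankton density down match; shoreline vegetation loss match; dissolved oxygen down match
(C) shoreline development — nitrate up match; pH up match; water clarity down match; zooplankton density down match; shoreline vegetation loss match; dissolved oxygen down match (via surface temperature down → dissolved oxygen down)
(D) nutrient upwelling — nitrate up match; pH up match; water clarity down match; zooplankton density down match; shoreline vegetation loss miss; dissolved oxygen down match
(E) invasive grazer introduction — nitrate up miss; pH up match; water clarity down match; zooplankton density down match; shoreline vegetation loss miss; dissolved oxygen down miss
(C) is the only candidate with no mismatches.

C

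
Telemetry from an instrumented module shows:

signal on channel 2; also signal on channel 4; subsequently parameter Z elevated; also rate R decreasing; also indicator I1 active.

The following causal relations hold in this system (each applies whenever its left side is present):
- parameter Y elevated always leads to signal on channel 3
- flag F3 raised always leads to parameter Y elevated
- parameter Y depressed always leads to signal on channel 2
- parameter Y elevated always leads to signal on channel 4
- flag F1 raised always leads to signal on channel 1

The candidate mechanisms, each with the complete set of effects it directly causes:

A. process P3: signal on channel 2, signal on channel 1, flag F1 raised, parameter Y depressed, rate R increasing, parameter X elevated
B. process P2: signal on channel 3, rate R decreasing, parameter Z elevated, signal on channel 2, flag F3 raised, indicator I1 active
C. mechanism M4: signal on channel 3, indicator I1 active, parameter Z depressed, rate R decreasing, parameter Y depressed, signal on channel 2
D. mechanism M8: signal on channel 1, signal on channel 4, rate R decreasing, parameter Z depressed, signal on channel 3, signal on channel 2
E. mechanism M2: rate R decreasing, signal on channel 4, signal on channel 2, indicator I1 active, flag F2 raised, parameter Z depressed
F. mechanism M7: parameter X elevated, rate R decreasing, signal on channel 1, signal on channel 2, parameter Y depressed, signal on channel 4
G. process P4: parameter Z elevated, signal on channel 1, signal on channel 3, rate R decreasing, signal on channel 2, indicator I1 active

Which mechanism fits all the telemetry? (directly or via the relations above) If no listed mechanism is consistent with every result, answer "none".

Checking each candidate against the observations:
(A) process P3 — fails on signal on channel 4, parameter Z elevated, rate R decreasing, indicator I1 active (predicts rate R increasing, not rate R decreasing)
(B) process P2 — signal on channel 2 match; signal on channel 4 match (by flag F3 raised → parameter Y elevated → signal on channel 4); parameter Z elevated match; rate R decreasing match; indicator I1 active match
(C) mechanism M4 — signal on channel 2 match; signal on channel 4 miss; parameter Z elevated miss; rate R decreasing match; indicator I1 active match
(D) mechanism M8 — signal on channel 2 match; signal on channel 4 match; parameter Z elevated miss; rate R decreasing match; indicator I1 active miss
(E) mechanism M2 — fails on parameter Z elevated (predicts parameter Z depressed, not parameter Z elevated)
(F) mechanism M7 — signal on channel 2 match; signal on channel 4 match; parameter Z elevated miss; rate R decreasing match; indicator I1 active miss
(G) process P4 — signal on channel 2 match; signal on channel 4 miss; parameter Z elevated match; rate R decreasing match; indicator I1 active match
(B) is the only candidate with no mismatches.

B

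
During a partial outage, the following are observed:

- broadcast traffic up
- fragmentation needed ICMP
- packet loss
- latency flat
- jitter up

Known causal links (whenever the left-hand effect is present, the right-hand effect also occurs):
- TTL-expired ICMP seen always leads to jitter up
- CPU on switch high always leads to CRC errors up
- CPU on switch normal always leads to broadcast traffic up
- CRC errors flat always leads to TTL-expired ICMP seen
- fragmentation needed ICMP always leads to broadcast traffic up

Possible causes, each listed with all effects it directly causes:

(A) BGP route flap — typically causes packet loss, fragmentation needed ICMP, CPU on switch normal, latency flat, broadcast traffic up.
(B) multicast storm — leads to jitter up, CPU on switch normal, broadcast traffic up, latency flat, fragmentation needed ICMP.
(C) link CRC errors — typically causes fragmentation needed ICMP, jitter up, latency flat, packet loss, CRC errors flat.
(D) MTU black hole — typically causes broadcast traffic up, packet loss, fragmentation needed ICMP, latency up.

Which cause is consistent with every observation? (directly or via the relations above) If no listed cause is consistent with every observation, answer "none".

Checking each candidate against the observations:
(A) BGP route flap — does not account for jitter up
(B) multicast storm — broadcast traffic up match; fragmentation needed ICMP match; packet loss miss; latency flat match; jitter up match
(C) link CRC errors — broadcast traffic up match (by fragmentation needed ICMP → broadcast traffic up); fragmentation needed ICMP match; packet loss match; latency flat match; jitter up match
(D) MTU black hole — broadcast traffic up match; fragmentation needed ICMP match; packet loss match; latency flat miss; jitter up miss
(C) is the only candidate with no mismatches.

C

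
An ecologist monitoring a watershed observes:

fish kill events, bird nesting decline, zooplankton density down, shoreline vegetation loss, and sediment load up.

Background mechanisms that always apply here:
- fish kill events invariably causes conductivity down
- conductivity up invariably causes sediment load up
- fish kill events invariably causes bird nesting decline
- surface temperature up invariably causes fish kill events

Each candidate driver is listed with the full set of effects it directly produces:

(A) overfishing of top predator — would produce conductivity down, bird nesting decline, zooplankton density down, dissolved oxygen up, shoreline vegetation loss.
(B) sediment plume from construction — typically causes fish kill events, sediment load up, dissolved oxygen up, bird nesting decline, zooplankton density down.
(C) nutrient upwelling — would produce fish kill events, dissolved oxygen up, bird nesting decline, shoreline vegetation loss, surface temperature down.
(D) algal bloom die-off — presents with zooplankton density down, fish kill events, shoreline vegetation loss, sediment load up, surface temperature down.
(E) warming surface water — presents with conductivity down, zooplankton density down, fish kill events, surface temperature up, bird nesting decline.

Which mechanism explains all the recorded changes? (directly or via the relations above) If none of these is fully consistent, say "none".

Per-candidate check:
(A) overfishing of top predator — does not account for fish kill events, sediment load up
(B) sediment plume from construction — fish kill events match; bird nesting decline match; zooplankton density down match; shoreline vegetation loss miss; sediment load up match
(C) nutrient upwelling — fish kill events match; bird nesting decline match; zooplankton density down miss; shoreline vegetation loss match; sediment load up miss
(D) algal bloom die-off — fish kill events match; bird nesting decline match (via fish kill events → bird nesting decline); zooplankton density down match; shoreline vegetation loss match; sediment load up match
(E) warming surface water — fish kill events match; bird nesting decline match; zooplankton density down match; shoreline vegetation loss miss; sediment load up miss
(D) alone accounts for all the evidence.

D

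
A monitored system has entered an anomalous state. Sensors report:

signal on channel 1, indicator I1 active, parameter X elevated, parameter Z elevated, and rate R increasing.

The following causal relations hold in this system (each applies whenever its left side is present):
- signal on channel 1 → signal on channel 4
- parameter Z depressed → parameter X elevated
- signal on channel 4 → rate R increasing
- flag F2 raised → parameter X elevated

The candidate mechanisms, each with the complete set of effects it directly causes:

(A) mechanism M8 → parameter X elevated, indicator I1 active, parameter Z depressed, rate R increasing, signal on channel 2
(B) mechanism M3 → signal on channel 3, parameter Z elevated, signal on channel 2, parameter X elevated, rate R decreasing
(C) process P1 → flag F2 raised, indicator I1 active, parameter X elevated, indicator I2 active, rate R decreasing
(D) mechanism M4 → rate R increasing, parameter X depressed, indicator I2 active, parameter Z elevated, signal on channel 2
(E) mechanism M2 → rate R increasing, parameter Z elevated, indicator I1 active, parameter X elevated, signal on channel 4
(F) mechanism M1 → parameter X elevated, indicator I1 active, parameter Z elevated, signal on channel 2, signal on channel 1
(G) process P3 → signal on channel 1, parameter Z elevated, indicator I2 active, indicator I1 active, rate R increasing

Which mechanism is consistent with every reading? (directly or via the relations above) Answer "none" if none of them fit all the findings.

For each candidate, compare predicted effects to what was observed:
(A) mechanism M8 — signal on channel 1 -; indicator I1 active +; parameter X elevated +; parameter Z elevated -; rate R increasing +
(B) mechanism M3 — fails on signal on channel 1, indicator I1 active, rate R increasing (predicts rate R decreasing, not rate R increasing)
(C) process P1 — signal on channel 1 -; indicator I1 active +; parameter X elevated +; parameter Z elevated -; rate R increasing -
(D) mechanism M4 — signal on channel 1 -; indicator I1 active -; parameter X elevated -; parameter Z elevated +; rate R increasing +
(E) mechanism M2 — signal on channel 1 -; indicator I1 active +; parameter X elevated +; parameter Z elevated +; rate R increasing +
(F) mechanism M1 — accounts for every observation (rate R increasing by signal on channel 1 → signal on channel 4 → rate R increasing)
(G) process P3 — signal on channel 1 +; indicator I1 active +; parameter X elevated -; parameter Z elevated +; rate R increasing +
Only (F) is consistent with every observation.

F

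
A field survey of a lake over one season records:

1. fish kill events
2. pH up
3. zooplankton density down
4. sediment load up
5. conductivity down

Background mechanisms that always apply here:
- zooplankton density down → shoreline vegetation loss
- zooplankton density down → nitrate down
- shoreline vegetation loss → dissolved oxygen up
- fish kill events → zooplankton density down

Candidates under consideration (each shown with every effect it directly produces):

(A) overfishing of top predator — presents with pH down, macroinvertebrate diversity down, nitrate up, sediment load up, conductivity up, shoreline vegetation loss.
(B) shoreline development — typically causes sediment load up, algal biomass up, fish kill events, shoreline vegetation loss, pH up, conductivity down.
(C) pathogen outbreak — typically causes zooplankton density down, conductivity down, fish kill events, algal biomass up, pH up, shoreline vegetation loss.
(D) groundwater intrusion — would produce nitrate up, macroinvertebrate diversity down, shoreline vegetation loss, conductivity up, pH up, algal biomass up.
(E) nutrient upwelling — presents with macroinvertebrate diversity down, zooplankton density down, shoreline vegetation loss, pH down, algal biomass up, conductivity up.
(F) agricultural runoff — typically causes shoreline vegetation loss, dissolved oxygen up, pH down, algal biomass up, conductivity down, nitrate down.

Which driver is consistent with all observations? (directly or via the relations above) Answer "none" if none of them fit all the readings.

B

Testing each hypothesis:
(A) overfishing of top predator — fails on fish kill events, pH up, zooplankton density down, conductivity down (predicts pH down, not pH up; predicts conductivity up, not conductivity down)
(B) shoreline development — fish kill events yes; pH up yes; zooplankton density down yes (via fish kill events → zooplankton density down); sediment load up yes; conductivity down yes
(C) pathogen outbreak — fish kill events yes; pH up yes; zooplankton density down yes; sediment load up NO; conductivity down yes
(D) groundwater intrusion — fish kill events NO; pH up yes; zooplankton density down NO; sediment load up NO; conductivity down NO
(E) nutrient upwelling — fish kill events NO; pH up NO; zooplankton density down yes; sediment load up NO; conductivity down NO
(F) agricultural runoff — fails on fish kill events, pH up, zooplankton density down, sediment load up (predicts pH down, not pH up)
(B) is the only candidate with no mismatches.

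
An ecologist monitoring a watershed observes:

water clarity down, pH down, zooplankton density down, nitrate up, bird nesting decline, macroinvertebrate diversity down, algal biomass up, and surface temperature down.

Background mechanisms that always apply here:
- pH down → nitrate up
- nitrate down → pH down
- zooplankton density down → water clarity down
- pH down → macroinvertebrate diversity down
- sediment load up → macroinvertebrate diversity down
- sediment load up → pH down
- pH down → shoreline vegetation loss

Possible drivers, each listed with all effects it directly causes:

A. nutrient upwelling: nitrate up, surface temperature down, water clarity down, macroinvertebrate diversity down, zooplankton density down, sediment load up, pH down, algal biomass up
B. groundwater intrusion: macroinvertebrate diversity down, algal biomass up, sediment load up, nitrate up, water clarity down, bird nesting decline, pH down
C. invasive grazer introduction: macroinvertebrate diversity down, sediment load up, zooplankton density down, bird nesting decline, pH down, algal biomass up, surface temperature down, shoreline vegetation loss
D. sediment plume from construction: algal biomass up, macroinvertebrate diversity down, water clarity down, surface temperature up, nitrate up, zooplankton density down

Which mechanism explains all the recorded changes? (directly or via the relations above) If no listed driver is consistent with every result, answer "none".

C

For each candidate, compare predicted effects to what was observed:
(A) nutrient upwelling — does not account for bird nesting decline
(B) groundwater intrusion — water clarity down match; pH down match; zooplankton density down miss; nitrate up match; bird nesting decline match; macroinvertebrate diversity down match; algal biomass up match; surface temperature down miss
(C) invasive grazer introduction — accounts for every observation (water clarity down by zooplankton density down → water clarity down)
(D) sediment plume from construction — fails on pH down, bird nesting decline, surface temperature down (predicts surface temperature up, not surface temperature down)
(C) is the only candidate with no mismatches.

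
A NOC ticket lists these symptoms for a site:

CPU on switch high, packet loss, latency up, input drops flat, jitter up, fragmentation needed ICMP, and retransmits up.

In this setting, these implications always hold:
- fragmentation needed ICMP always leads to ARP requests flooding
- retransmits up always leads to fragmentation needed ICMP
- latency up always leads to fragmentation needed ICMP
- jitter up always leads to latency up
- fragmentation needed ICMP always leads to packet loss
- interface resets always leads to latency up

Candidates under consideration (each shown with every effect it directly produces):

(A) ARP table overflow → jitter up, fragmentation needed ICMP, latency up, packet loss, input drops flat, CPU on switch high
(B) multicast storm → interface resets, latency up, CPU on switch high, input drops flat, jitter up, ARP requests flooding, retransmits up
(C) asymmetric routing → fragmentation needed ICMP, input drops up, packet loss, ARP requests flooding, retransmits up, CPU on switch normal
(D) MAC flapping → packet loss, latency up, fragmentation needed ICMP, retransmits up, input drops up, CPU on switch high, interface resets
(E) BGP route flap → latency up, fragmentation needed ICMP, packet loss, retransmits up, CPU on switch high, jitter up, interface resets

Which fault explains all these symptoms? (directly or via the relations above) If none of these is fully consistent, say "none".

Per-candidate check:
(A) ARP table overflow — CPU on switch high match; packet loss match; latency up match; input drops flat match; jitter up match; fragmentation needed ICMP match; retransmits up miss
(B) multicast storm — CPU on switch high match; packet loss match (by latency up → fragmentation needed ICMP → packet loss); latency up match; input drops flat match; jitter up match; fragmentation needed ICMP match (by latency up → fragmentation needed ICMP); retransmits up match
(C) asymmetric routing — CPU on switch high miss; packet loss match; latency up miss; input drops flat miss; jitter up miss; fragmentation needed ICMP match; retransmits up match
(D) MAC flapping — fails on input drops flat, jitter up (predicts input drops up, not input drops flat)
(E) BGP route flap — CPU on switch high match; packet loss match; latency up match; input drops flat miss; jitter up match; fragmentation needed ICMP match; retransmits up match
Only (B) is consistent with every observation.

B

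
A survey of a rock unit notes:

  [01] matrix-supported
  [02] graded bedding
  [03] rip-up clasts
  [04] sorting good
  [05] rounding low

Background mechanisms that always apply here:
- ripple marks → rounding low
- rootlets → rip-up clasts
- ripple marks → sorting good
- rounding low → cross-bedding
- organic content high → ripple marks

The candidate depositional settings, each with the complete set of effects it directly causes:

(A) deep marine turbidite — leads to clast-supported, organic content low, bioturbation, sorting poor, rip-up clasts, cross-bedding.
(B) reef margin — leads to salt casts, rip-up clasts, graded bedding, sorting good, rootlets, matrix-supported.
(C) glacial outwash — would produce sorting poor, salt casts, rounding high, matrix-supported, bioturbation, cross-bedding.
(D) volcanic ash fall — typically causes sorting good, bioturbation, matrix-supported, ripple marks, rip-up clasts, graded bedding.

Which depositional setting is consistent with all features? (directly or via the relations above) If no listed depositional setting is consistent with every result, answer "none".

D

Testing each hypothesis:
(A) deep marine turbidite — matrix-supported ✗; graded bedding ✗; rip-up clasts ✓; sorting good ✗; rounding low ✗
(B) reef margin — matrix-supported ✓; graded bedding ✓; rip-up clasts ✓; sorting good ✓; rounding low ✗
(C) glacial outwash — matrix-supported ✓; graded bedding ✗; rip-up clasts ✗; sorting good ✗; rounding low ✗
(D) volcanic ash fall — matrix-supported ✓; graded bedding ✓; rip-up clasts ✓; sorting good ✓; rounding low ✓ (by ripple marks → rounding low)
(D) alone accounts for all the evidence.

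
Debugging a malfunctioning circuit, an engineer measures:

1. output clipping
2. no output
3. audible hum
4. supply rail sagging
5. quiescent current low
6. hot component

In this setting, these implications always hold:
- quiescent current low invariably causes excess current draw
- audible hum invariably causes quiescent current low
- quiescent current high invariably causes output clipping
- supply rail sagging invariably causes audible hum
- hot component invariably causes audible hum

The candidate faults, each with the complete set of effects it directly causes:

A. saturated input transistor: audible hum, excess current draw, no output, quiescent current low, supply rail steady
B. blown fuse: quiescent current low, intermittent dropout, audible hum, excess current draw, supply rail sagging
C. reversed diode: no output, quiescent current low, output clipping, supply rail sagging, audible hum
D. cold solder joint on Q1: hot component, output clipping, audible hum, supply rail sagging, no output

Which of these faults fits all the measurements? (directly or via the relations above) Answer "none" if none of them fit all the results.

D

For each candidate, compare predicted effects to what was observed:
(A) saturated input transistor — fails on output clipping, supply rail sagging, hot component (predicts supply rail steady, not supply rail sagging)
(B) blown fuse — does not account for output clipping, no output, hot component
(C) reversed diode — does not account for hot component
(D) cold solder joint on Q1 — output clipping yes; no output yes; audible hum yes; supply rail sagging yes; quiescent current low yes (by audible hum → quiescent current low); hot component yes
(D) is the only candidate with no mismatches.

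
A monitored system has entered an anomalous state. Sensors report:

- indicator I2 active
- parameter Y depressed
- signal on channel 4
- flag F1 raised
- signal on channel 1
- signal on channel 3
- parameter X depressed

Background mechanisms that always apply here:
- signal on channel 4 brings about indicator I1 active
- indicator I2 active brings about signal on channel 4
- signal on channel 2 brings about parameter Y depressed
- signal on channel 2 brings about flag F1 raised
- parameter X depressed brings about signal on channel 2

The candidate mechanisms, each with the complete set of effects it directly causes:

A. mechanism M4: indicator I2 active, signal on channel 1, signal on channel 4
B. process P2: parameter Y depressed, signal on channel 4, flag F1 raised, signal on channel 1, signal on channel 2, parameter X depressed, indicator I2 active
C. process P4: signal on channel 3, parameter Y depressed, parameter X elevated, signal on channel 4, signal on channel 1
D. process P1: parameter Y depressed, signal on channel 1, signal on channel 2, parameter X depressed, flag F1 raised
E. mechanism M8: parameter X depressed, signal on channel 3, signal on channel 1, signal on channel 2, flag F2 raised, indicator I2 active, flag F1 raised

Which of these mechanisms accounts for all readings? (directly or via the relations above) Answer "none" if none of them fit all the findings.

Testing each hypothesis:
(A) mechanism M4 — indicator I2 active ✓; parameter Y depressed ✗; signal on channel 4 ✓; flag F1 raised ✗; signal on channel 1 ✓; signal on channel 3 ✗; parameter X depressed ✗
(B) process P2 — indicator I2 active ✓; parameter Y depressed ✓; signal on channel 4 ✓; flag F1 raised ✓; signal on channel 1 ✓; signal on channel 3 ✗; parameter X depressed ✓
(C) process P4 — indicator I2 active ✗; parameter Y depressed ✓; signal on channel 4 ✓; flag F1 raised ✗; signal on channel 1 ✓; signal on channel 3 ✓; parameter X depressed ✗
(D) process P1 — indicator I2 active ✗; parameter Y depressed ✓; signal on channel 4 ✗; flag F1 raised ✓; signal on channel 1 ✓; signal on channel 3 ✗; parameter X depressed ✓
(E) mechanism M8 — indicator I2 active ✓; parameter Y depressed ✓ (through signal on channel 2 → parameter Y depressed); signal on channel 4 ✓ (through indicator I2 active → signal on channel 4); flag F1 raised ✓; signal on channel 1 ✓; signal on channel 3 ✓; parameter X depressed ✓
Only (E) is consistent with every observation.

E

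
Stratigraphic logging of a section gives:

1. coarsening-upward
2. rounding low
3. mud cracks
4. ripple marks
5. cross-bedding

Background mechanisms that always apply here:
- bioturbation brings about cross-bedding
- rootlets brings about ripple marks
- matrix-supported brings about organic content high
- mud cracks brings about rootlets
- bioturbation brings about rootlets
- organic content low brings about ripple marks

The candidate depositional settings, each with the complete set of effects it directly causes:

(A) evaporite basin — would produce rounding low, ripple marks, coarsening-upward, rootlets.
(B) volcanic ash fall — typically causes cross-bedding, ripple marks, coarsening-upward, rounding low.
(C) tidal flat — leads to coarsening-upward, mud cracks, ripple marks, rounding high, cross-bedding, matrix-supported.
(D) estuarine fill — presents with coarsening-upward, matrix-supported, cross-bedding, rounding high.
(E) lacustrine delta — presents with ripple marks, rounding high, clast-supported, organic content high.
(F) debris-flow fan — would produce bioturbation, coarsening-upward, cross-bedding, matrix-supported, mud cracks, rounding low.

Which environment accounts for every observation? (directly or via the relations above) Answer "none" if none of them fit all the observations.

F

Per-candidate check:
(A) evaporite basin — coarsening-upward yes; rounding low yes; mud cracks NO; ripple marks yes; cross-bedding NO
(B) volcanic ash fall — coarsening-upward yes; rounding low yes; mud cracks NO; ripple marks yes; cross-bedding yes
(C) tidal flat — coarsening-upward yes; rounding low NO; mud cracks yes; ripple marks yes; cross-bedding yes
(D) estuarine fill — fails on rounding low, mud cracks, ripple marks (predicts rounding high, not rounding low)
(E) lacustrine delta — fails on coarsening-upward, rounding low, mud cracks, cross-bedding (predicts rounding high, not rounding low)
(F) debris-flow fan — accounts for every observation (ripple marks by bioturbation → rootlets → ripple marks)
(F) is the only candidate with no mismatches.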